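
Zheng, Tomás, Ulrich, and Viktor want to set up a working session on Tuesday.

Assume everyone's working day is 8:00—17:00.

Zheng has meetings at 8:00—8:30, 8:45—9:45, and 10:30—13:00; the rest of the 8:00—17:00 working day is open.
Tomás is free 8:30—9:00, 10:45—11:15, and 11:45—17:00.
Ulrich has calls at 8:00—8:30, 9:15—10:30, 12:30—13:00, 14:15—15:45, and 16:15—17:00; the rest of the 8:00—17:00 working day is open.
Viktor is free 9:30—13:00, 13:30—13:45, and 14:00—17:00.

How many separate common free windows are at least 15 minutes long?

Zheng free within 08:00–17:00: 08:30–08:45, 09:45–10:30, 13:00–17:00.
Ulrich free within 08:00–17:00: 08:30–09:15, 10:30–12:30, 13:00–14:15, 15:45–16:15.
Zheng ∩ Tomás: 08:30–08:45, 13:00–17:00.
Zheng ∩ Tomás ∩ Ulrich: 08:30–08:45, 13:00–14:15, 15:45–16:15.
Zheng ∩ Tomás ∩ Ulrich ∩ Viktor: 13:30–13:45, 14:00–14:15, 15:45–16:15.
Windows ≥ 15 min: 13:30–13:45, 14:00–14:15, 15:45–16:15.
That's 3 windows.

3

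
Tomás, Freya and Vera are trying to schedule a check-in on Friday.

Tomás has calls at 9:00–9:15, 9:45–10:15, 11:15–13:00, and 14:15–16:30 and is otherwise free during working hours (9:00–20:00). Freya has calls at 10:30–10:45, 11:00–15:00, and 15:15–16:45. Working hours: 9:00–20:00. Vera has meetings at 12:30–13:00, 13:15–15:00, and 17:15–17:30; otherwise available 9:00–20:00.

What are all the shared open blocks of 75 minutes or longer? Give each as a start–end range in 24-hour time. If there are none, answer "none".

17:30–20:00

Tomás free within 09:00–20:00: 09:15–09:45, 10:15–11:15, 13:00–14:15, 16:30–20:00.
Freya free within 09:00–20:00: 09:00–10:30, 10:45–11:00, 15:00–15:15, 16:45–20:00.
Vera free within 09:00–20:00: 09:00–12:30, 13:00–13:15, 15:00–17:15, 17:30–20:00.
Tomás ∩ Freya: 09:15–09:45, 10:15–10:30, 10:45–11:00, 16:45–20:00.
Tomás ∩ Freya ∩ Vera: 09:15–09:45, 10:15–10:30, 10:45–11:00, 16:45–17:15, 17:30–20:00.
Windows ≥ 75 min: 17:30–20:00.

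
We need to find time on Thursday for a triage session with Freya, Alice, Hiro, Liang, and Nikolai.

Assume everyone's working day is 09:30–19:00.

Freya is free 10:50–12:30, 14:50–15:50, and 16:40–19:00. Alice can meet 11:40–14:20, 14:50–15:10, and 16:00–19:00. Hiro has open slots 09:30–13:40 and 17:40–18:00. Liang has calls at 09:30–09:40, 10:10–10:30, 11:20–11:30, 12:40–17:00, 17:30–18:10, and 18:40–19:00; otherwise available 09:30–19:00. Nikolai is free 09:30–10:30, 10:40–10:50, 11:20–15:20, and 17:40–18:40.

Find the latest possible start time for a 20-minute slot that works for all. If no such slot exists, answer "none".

12:10

Liang free within 09:30–19:00: 09:40–10:10, 10:30–11:20, 11:30–12:40, 17:00–17:30, 18:10–18:40.
Freya ∩ Alice: 11:40–12:30, 14:50–15:10, 16:40–19:00.
Freya ∩ Alice ∩ Hiro: 11:40–12:30, 17:40–18:00.
Freya ∩ Alice ∩ Hiro ∩ Liang: 11:40–12:30.
Freya ∩ Alice ∩ Hiro ∩ Liang ∩ Nikolai: 11:40–12:30.
Windows ≥ 20 min: 11:40–12:30.
Latest start in the last window 11:40–12:30 is 12:30 − 20 min = 12:10.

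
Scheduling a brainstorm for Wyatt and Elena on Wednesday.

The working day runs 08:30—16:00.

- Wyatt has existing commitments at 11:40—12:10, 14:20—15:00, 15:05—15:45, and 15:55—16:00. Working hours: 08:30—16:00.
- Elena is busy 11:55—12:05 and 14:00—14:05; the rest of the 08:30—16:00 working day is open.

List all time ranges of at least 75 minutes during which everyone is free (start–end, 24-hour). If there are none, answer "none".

Wyatt free within 08:30–16:00: 08:30–11:40, 12:10–14:20, 15:00–15:05, 15:45–15:55.
Elena free within 08:30–16:00: 08:30–11:55, 12:05–14:00, 14:05–16:00.
Wyatt ∩ Elena: 08:30–11:40, 12:10–14:00, 14:05–14:20, 15:00–15:05, 15:45–15:55.
Windows ≥ 75 min: 08:30–11:40, 12:10–14:00.

08:30–11:40, 12:10–14:00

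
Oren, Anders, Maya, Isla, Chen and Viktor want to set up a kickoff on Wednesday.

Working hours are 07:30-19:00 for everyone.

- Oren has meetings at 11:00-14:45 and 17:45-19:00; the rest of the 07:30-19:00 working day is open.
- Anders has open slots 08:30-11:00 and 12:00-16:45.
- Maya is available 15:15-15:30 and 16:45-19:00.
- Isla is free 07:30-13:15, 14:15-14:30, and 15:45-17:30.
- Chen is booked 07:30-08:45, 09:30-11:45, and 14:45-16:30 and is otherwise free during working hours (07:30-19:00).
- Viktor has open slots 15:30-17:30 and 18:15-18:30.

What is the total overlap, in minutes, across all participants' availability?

0 minutes

Oren free within 07:30–19:00: 07:30–11:00, 14:45–17:45.
Chen free within 07:30–19:00: 08:45–09:30, 11:45–14:45, 16:30–19:00.
Oren ∩ Anders: 08:30–11:00, 14:45–16:45.
Oren ∩ Anders ∩ Maya: 15:15–15:30.
Oren ∩ Anders ∩ Maya ∩ Isla: (none).
Oren ∩ Anders ∩ Maya ∩ Isla ∩ Chen: (none).
Oren ∩ Anders ∩ Maya ∩ Isla ∩ Chen ∩ Viktor: (none).
Total common minutes: 0.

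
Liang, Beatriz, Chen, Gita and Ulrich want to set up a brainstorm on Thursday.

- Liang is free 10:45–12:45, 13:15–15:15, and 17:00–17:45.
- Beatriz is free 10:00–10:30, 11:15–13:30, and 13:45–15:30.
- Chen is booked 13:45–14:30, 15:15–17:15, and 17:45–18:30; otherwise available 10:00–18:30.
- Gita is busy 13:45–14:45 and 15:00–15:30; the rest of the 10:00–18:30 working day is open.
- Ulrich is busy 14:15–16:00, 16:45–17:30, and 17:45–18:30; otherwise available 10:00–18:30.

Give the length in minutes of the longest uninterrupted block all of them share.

Chen free within 10:00–18:30: 10:00–13:45, 14:30–15:15, 17:15–17:45.
Gita free within 10:00–18:30: 10:00–13:45, 14:45–15:00, 15:30–18:30.
Ulrich free within 10:00–18:30: 10:00–14:15, 16:00–16:45, 17:30–17:45.
Liang ∩ Beatriz: 11:15–12:45, 13:15–13:30, 13:45–15:15.
Liang ∩ Beatriz ∩ Chen: 11:15–12:45, 13:15–13:30, 14:30–15:15.
Liang ∩ Beatriz ∩ Chen ∩ Gita: 11:15–12:45, 13:15–13:30, 14:45–15:00.
Liang ∩ Beatriz ∩ Chen ∩ Gita ∩ Ulrich: 11:15–12:45, 13:15–13:30.
Common window lengths: 90, 15 min; longest is 90.

90 minutes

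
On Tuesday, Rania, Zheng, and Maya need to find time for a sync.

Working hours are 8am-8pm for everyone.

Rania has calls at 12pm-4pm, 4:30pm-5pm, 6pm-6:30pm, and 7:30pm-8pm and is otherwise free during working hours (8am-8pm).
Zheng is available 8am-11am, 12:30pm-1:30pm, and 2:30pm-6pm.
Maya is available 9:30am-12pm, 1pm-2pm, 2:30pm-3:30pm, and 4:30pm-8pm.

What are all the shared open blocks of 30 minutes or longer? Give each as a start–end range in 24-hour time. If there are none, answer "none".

Rania free within 08:00–20:00: 08:00–12:00, 16:00–16:30, 17:00–18:00, 18:30–19:30.
Rania ∩ Zheng: 08:00–11:00, 16:00–16:30, 17:00–18:00.
Rania ∩ Zheng ∩ Maya: 09:30–11:00, 17:00–18:00.
Windows ≥ 30 min: 09:30–11:00, 17:00–18:00.

09:30–11:00, 17:00–18:00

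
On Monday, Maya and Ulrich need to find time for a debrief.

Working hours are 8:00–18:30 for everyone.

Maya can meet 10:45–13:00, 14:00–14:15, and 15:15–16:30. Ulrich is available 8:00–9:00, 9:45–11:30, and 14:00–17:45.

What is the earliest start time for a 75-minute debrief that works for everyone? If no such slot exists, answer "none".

15:15

Maya ∩ Ulrich: 10:45–11:30, 14:00–14:15, 15:15–16:30.
Windows ≥ 75 min: 15:15–16:30.
Earliest such window starts at 15:15.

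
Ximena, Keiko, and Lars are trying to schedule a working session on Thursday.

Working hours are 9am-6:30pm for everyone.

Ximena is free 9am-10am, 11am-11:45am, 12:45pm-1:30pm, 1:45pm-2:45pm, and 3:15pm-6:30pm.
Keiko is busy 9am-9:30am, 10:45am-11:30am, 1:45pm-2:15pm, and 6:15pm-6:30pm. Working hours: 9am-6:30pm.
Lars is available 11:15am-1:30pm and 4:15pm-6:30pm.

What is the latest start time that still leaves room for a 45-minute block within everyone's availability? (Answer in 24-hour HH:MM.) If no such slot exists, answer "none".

17:30

Keiko free within 09:00–18:30: 09:30–10:45, 11:30–13:45, 14:15–18:15.
Ximena ∩ Keiko: 09:30–10:00, 11:30–11:45, 12:45–13:30, 14:15–14:45, 15:15–18:15.
Ximena ∩ Keiko ∩ Lars: 11:30–11:45, 12:45–13:30, 16:15–18:15.
Windows ≥ 45 min: 12:45–13:30, 16:15–18:15.
Latest start in the last window 16:15–18:15 is 18:15 − 45 min = 17:30.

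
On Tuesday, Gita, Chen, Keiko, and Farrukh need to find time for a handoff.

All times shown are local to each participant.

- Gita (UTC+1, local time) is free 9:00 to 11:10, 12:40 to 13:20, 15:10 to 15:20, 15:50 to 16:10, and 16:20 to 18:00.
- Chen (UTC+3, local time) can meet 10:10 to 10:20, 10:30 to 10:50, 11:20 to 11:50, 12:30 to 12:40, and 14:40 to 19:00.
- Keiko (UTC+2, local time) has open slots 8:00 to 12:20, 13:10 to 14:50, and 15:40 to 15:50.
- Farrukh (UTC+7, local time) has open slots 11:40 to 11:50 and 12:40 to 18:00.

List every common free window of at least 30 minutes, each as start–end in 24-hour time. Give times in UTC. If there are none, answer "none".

08:20–08:50

Gita → UTC: 08:00–10:10, 11:40–12:20, 14:10–14:20, 14:50–15:10, 15:20–17:00.
Chen → UTC: 07:10–07:20, 07:30–07:50, 08:20–08:50, 09:30–09:40, 11:40–16:00.
Keiko → UTC: 06:00–10:20, 11:10–12:50, 13:40–13:50.
Farrukh → UTC: 04:40–04:50, 05:40–11:00.
Gita ∩ Chen: 08:20–08:50, 09:30–09:40, 11:40–12:20, 14:10–14:20, 14:50–15:10, 15:20–16:00.
Gita ∩ Chen ∩ Keiko: 08:20–08:50, 09:30–09:40, 11:40–12:20.
Gita ∩ Chen ∩ Keiko ∩ Farrukh: 08:20–08:50, 09:30–09:40.
Windows ≥ 30 min: 08:20–08:50.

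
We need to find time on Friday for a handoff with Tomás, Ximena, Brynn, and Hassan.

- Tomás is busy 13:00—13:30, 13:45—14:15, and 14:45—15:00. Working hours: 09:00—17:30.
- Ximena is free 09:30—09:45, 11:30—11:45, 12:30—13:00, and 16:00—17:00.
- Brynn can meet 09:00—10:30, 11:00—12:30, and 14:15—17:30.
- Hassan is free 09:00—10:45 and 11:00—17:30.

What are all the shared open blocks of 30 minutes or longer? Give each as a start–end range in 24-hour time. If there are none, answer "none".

16:00–17:00

Tomás free within 09:00–17:30: 09:00–13:00, 13:30–13:45, 14:15–14:45, 15:00–17:30.
Tomás ∩ Ximena: 09:30–09:45, 11:30–11:45, 12:30–13:00, 16:00–17:00.
Tomás ∩ Ximena ∩ Brynn: 09:30–09:45, 11:30–11:45, 16:00–17:00.
Tomás ∩ Ximena ∩ Brynn ∩ Hassan: 09:30–09:45, 11:30–11:45, 16:00–17:00.
Windows ≥ 30 min: 16:00–17:00.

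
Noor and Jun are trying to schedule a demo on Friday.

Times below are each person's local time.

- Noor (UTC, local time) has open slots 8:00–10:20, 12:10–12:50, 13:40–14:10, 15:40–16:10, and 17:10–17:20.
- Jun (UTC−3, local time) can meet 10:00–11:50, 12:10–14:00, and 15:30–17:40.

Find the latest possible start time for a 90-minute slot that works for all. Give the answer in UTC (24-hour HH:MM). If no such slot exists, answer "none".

none

Noor → UTC: 08:00–10:20, 12:10–12:50, 13:40–14:10, 15:40–16:10, 17:10–17:20.
Jun → UTC: 13:00–14:50, 15:10–17:00, 18:30–20:40.
Noor ∩ Jun: 13:40–14:10, 15:40–16:10.
Windows ≥ 90 min: (none).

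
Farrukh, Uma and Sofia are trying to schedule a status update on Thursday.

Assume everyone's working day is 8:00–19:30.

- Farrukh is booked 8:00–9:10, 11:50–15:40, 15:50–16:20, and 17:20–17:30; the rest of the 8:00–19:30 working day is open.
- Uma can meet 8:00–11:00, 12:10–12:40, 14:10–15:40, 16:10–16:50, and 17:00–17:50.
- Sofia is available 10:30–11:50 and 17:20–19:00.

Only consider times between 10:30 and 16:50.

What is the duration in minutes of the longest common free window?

30 minutes

Farrukh free within 08:00–19:30: 09:10–11:50, 15:40–15:50, 16:20–17:20, 17:30–19:30.
Farrukh ∩ Uma: 09:10–11:00, 16:20–16:50, 17:00–17:20, 17:30–17:50.
Farrukh ∩ Uma ∩ Sofia: 10:30–11:00, 17:30–17:50.
Restricted to 10:30–16:50: 10:30–11:00.
Single common window of 30 minutes.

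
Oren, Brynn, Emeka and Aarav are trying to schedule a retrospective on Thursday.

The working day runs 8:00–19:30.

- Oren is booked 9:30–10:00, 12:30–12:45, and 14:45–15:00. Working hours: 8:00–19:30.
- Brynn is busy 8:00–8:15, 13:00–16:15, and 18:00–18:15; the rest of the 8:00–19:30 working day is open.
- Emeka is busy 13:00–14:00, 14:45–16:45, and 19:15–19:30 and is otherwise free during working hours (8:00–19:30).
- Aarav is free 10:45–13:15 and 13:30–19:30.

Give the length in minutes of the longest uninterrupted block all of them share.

105 minutes

Oren free within 08:00–19:30: 08:00–09:30, 10:00–12:30, 12:45–14:45, 15:00–19:30.
Brynn free within 08:00–19:30: 08:15–13:00, 16:15–18:00, 18:15–19:30.
Emeka free within 08:00–19:30: 08:00–13:00, 14:00–14:45, 16:45–19:15.
Oren ∩ Brynn: 08:15–09:30, 10:00–12:30, 12:45–13:00, 16:15–18:00, 18:15–19:30.
Oren ∩ Brynn ∩ Emeka: 08:15–09:30, 10:00–12:30, 12:45–13:00, 16:45–18:00, 18:15–19:15.
Oren ∩ Brynn ∩ Emeka ∩ Aarav: 10:45–12:30, 12:45–13:00, 16:45–18:00, 18:15–19:15.
Common window lengths: 105, 15, 75, 60 min; longest is 105.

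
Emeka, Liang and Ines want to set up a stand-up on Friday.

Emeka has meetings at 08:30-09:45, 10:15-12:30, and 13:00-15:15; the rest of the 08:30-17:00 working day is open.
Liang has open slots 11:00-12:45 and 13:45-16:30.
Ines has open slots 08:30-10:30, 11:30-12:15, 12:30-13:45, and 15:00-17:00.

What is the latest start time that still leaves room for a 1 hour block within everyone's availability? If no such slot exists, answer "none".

15:30

Emeka free within 08:30–17:00: 09:45–10:15, 12:30–13:00, 15:15–17:00.
Emeka ∩ Liang: 12:30–12:45, 15:15–16:30.
Emeka ∩ Liang ∩ Ines: 12:30–12:45, 15:15–16:30.
Windows ≥ 60 min: 15:15–16:30.
Latest start in the last window 15:15–16:30 is 16:30 − 60 min = 15:30.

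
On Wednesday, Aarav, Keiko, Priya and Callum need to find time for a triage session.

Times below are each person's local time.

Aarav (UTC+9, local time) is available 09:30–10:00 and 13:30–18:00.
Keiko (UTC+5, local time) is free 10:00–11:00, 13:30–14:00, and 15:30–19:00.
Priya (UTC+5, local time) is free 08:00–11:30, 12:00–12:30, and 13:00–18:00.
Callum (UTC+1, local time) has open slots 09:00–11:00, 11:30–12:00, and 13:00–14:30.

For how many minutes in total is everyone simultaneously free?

30 minutes

Aarav → UTC: 00:30–01:00, 04:30–09:00.
Keiko → UTC: 05:00–06:00, 08:30–09:00, 10:30–14:00.
Priya → UTC: 03:00–06:30, 07:00–07:30, 08:00–13:00.
Callum → UTC: 08:00–10:00, 10:30–11:00, 12:00–13:30.
Aarav ∩ Keiko: 05:00–06:00, 08:30–09:00.
Aarav ∩ Keiko ∩ Priya: 05:00–06:00, 08:30–09:00.
Aarav ∩ Keiko ∩ Priya ∩ Callum: 08:30–09:00.
Total common minutes: 30.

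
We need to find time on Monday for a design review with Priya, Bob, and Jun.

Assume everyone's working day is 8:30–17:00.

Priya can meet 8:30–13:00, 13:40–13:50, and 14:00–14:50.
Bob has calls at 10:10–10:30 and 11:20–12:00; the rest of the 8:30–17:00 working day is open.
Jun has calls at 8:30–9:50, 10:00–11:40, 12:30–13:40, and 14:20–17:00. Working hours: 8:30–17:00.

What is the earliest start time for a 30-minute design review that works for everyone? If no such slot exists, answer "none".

12:00

Bob free within 08:30–17:00: 08:30–10:10, 10:30–11:20, 12:00–17:00.
Jun free within 08:30–17:00: 09:50–10:00, 11:40–12:30, 13:40–14:20.
Priya ∩ Bob: 08:30–10:10, 10:30–11:20, 12:00–13:00, 13:40–13:50, 14:00–14:50.
Priya ∩ Bob ∩ Jun: 09:50–10:00, 12:00–12:30, 13:40–13:50, 14:00–14:20.
Windows ≥ 30 min: 12:00–12:30.
Earliest such window starts at 12:00.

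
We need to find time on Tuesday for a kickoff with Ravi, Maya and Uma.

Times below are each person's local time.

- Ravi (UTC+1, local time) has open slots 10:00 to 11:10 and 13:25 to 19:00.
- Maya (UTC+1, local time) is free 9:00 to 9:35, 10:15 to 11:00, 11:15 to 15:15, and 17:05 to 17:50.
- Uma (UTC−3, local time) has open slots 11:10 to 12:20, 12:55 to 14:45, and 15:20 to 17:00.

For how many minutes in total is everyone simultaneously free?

50 minutes

Ravi → UTC: 09:00–10:10, 12:25–18:00.
Maya → UTC: 08:00–08:35, 09:15–10:00, 10:15–14:15, 16:05–16:50.
Uma → UTC: 14:10–15:20, 15:55–17:45, 18:20–20:00.
Ravi ∩ Maya: 09:15–10:00, 12:25–14:15, 16:05–16:50.
Ravi ∩ Maya ∩ Uma: 14:10–14:15, 16:05–16:50.
Total common minutes: 5 + 45 = 50.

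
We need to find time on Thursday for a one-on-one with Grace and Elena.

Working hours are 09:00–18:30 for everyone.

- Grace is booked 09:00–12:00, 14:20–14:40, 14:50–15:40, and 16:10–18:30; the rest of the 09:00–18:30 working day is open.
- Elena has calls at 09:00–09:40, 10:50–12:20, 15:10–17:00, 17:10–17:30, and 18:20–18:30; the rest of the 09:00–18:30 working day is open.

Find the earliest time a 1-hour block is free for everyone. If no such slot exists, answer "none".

Grace free within 09:00–18:30: 12:00–14:20, 14:40–14:50, 15:40–16:10.
Elena free within 09:00–18:30: 09:40–10:50, 12:20–15:10, 17:00–17:10, 17:30–18:20.
Grace ∩ Elena: 12:20–14:20, 14:40–14:50.
Windows ≥ 60 min: 12:20–14:20.
Earliest such window starts at 12:20.

12:20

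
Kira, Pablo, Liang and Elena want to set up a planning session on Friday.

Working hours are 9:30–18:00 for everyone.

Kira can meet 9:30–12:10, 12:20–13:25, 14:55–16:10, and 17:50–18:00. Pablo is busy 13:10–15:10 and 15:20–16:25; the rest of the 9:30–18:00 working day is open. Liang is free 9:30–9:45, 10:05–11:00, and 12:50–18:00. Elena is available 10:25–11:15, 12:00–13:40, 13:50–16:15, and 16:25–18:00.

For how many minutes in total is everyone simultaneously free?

75 minutes

Pablo free within 09:30–18:00: 09:30–13:10, 15:10–15:20, 16:25–18:00.
Kira ∩ Pablo: 09:30–12:10, 12:20–13:10, 15:10–15:20, 17:50–18:00.
Kira ∩ Pablo ∩ Liang: 09:30–09:45, 10:05–11:00, 12:50–13:10, 15:10–15:20, 17:50–18:00.
Kira ∩ Pablo ∩ Liang ∩ Elena: 10:25–11:00, 12:50–13:10, 15:10–15:20, 17:50–18:00.
Total common minutes: 35 + 20 + 10 + 10 = 75.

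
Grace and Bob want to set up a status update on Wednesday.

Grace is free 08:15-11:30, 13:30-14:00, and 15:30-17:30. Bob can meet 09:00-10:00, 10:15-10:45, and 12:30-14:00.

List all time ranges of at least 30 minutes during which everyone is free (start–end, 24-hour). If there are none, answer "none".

09:00–10:00, 10:15–10:45, 13:30–14:00

Grace ∩ Bob: 09:00–10:00, 10:15–10:45, 13:30–14:00.
Windows ≥ 30 min: 09:00–10:00, 10:15–10:45, 13:30–14:00.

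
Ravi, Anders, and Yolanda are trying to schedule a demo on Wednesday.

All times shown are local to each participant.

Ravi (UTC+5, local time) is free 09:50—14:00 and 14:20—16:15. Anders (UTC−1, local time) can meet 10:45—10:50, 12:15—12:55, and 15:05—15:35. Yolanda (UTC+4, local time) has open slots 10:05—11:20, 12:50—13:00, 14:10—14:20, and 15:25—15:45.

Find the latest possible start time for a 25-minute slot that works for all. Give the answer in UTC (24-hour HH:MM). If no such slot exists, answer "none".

none

Ravi → UTC: 04:50–09:00, 09:20–11:15.
Anders → UTC: 11:45–11:50, 13:15–13:55, 16:05–16:35.
Yolanda → UTC: 06:05–07:20, 08:50–09:00, 10:10–10:20, 11:25–11:45.
Ravi ∩ Anders: (none).
Ravi ∩ Anders ∩ Yolanda: (none).
Windows ≥ 25 min: (none).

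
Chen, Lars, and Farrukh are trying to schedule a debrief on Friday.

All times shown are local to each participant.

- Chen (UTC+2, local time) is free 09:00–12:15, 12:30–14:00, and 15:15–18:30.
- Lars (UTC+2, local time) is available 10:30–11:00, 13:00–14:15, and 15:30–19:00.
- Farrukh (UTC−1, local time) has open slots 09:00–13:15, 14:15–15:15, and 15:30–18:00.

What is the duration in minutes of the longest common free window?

60 minutes

Chen → UTC: 07:00–10:15, 10:30–12:00, 13:15–16:30.
Lars → UTC: 08:30–09:00, 11:00–12:15, 13:30–17:00.
Farrukh → UTC: 10:00–14:15, 15:15–16:15, 16:30–19:00.
Chen ∩ Lars: 08:30–09:00, 11:00–12:00, 13:30–16:30.
Chen ∩ Lars ∩ Farrukh: 11:00–12:00, 13:30–14:15, 15:15–16:15.
Common window lengths: 60, 45, 60 min; longest is 60.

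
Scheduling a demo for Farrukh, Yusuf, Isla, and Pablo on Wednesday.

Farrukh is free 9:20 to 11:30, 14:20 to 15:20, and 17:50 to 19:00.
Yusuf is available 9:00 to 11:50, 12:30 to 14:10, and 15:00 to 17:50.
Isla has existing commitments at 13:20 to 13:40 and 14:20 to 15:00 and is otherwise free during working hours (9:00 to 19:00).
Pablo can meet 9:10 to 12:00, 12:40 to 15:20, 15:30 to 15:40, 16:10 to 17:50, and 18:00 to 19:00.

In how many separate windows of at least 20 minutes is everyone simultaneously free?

Isla free within 09:00–19:00: 09:00–13:20, 13:40–14:20, 15:00–19:00.
Farrukh ∩ Yusuf: 09:20–11:30, 15:00–15:20.
Farrukh ∩ Yusuf ∩ Isla: 09:20–11:30, 15:00–15:20.
Farrukh ∩ Yusuf ∩ Isla ∩ Pablo: 09:20–11:30, 15:00–15:20.
Windows ≥ 20 min: 09:20–11:30, 15:00–15:20.
That's 2 windows.

2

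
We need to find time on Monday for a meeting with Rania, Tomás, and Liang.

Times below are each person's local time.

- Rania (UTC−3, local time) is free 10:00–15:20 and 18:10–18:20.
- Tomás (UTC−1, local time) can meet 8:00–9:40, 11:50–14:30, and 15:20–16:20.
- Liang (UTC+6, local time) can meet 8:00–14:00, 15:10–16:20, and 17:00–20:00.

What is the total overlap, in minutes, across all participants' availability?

60 minutes

Rania → UTC: 13:00–18:20, 21:10–21:20.
Tomás → UTC: 09:00–10:40, 12:50–15:30, 16:20–17:20.
Liang → UTC: 02:00–08:00, 09:10–10:20, 11:00–14:00.
Rania ∩ Tomás: 13:00–15:30, 16:20–17:20.
Rania ∩ Tomás ∩ Liang: 13:00–14:00.
Total common minutes: 60.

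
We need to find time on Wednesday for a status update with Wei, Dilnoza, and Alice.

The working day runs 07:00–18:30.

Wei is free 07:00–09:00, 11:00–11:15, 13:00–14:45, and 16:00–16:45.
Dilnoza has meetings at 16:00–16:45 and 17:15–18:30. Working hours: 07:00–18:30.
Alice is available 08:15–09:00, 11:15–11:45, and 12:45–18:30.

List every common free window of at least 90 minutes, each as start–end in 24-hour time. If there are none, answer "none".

13:00–14:45

Dilnoza free within 07:00–18:30: 07:00–16:00, 16:45–17:15.
Wei ∩ Dilnoza: 07:00–09:00, 11:00–11:15, 13:00–14:45.
Wei ∩ Dilnoza ∩ Alice: 08:15–09:00, 13:00–14:45.
Windows ≥ 90 min: 13:00–14:45.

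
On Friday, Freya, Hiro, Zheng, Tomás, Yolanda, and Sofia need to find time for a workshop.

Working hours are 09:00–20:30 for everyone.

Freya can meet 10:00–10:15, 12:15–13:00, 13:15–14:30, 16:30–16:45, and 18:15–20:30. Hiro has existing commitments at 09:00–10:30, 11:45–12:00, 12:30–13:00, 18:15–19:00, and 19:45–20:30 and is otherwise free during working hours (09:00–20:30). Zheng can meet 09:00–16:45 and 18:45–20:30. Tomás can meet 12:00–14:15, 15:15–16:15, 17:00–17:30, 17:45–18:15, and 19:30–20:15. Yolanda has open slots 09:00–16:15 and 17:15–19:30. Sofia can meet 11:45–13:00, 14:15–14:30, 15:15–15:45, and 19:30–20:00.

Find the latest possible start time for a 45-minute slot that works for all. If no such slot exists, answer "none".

Hiro free within 09:00–20:30: 10:30–11:45, 12:00–12:30, 13:00–18:15, 19:00–19:45.
Freya ∩ Hiro: 12:15–12:30, 13:15–14:30, 16:30–16:45, 19:00–19:45.
Freya ∩ Hiro ∩ Zheng: 12:15–12:30, 13:15–14:30, 16:30–16:45, 19:00–19:45.
Freya ∩ Hiro ∩ Zheng ∩ Tomás: 12:15–12:30, 13:15–14:15, 19:30–19:45.
Freya ∩ Hiro ∩ Zheng ∩ Tomás ∩ Yolanda: 12:15–12:30, 13:15–14:15.
Freya ∩ Hiro ∩ Zheng ∩ Tomás ∩ Yolanda ∩ Sofia: 12:15–12:30.
Windows ≥ 45 min: (none).

none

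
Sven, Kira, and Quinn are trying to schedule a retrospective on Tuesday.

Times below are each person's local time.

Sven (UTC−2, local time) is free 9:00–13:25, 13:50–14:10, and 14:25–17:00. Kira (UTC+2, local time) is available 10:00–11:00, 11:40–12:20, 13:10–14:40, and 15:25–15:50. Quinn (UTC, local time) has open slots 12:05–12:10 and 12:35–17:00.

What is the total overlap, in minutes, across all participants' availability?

35 minutes

Sven → UTC: 11:00–15:25, 15:50–16:10, 16:25–19:00.
Kira → UTC: 08:00–09:00, 09:40–10:20, 11:10–12:40, 13:25–13:50.
Quinn → UTC: 12:05–12:10, 12:35–17:00.
Sven ∩ Kira: 11:10–12:40, 13:25–13:50.
Sven ∩ Kira ∩ Quinn: 12:05–12:10, 12:35–12:40, 13:25–13:50.
Total common minutes: 5 + 5 + 25 = 35.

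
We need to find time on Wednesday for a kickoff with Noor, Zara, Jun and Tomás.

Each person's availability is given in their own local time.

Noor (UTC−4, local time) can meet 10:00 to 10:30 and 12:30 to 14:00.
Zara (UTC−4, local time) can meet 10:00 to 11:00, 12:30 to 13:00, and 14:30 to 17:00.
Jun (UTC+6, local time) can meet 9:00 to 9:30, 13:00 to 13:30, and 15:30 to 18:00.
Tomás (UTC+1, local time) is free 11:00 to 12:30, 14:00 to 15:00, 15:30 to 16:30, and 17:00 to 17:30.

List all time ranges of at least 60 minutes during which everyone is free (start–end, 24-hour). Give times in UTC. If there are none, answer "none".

none

Noor → UTC: 14:00–14:30, 16:30–18:00.
Zara → UTC: 14:00–15:00, 16:30–17:00, 18:30–21:00.
Jun → UTC: 03:00–03:30, 07:00–07:30, 09:30–12:00.
Tomás → UTC: 10:00–11:30, 13:00–14:00, 14:30–15:30, 16:00–16:30.
Noor ∩ Zara: 14:00–14:30, 16:30–17:00.
Noor ∩ Zara ∩ Jun: (none).
Noor ∩ Zara ∩ Jun ∩ Tomás: (none).
Windows ≥ 60 min: (none).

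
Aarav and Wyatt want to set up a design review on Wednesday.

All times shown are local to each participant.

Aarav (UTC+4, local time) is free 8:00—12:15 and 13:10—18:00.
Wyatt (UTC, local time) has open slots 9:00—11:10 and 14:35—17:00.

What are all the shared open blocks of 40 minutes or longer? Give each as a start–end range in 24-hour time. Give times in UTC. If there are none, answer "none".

09:10–11:10

Aarav → UTC: 04:00–08:15, 09:10–14:00.
Wyatt → UTC: 09:00–11:10, 14:35–17:00.
Aarav ∩ Wyatt: 09:10–11:10.
Windows ≥ 40 min: 09:10–11:10.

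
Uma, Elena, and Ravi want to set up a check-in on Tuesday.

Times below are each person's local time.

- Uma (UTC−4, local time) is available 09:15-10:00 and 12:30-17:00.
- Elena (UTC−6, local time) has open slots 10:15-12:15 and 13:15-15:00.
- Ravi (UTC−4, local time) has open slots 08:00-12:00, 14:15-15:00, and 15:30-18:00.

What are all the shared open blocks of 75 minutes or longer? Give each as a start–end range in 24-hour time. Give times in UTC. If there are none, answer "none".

19:30–21:00

Uma → UTC: 13:15–14:00, 16:30–21:00.
Elena → UTC: 16:15–18:15, 19:15–21:00.
Ravi → UTC: 12:00–16:00, 18:15–19:00, 19:30–22:00.
Uma ∩ Elena: 16:30–18:15, 19:15–21:00.
Uma ∩ Elena ∩ Ravi: 19:30–21:00.
Windows ≥ 75 min: 19:30–21:00.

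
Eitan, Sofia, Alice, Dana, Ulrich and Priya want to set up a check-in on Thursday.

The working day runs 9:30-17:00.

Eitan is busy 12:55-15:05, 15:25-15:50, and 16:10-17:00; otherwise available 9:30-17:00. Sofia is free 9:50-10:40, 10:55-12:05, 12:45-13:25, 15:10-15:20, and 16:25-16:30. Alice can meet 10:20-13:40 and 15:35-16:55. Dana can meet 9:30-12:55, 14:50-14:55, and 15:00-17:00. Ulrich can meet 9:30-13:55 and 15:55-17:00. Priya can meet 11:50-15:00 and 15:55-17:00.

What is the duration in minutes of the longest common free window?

15 minutes

Eitan free within 09:30–17:00: 09:30–12:55, 15:05–15:25, 15:50–16:10.
Eitan ∩ Sofia: 09:50–10:40, 10:55–12:05, 12:45–12:55, 15:10–15:20.
Eitan ∩ Sofia ∩ Alice: 10:20–10:40, 10:55–12:05, 12:45–12:55.
Eitan ∩ Sofia ∩ Alice ∩ Dana: 10:20–10:40, 10:55–12:05, 12:45–12:55.
Eitan ∩ Sofia ∩ Alice ∩ Dana ∩ Ulrich: 10:20–10:40, 10:55–12:05, 12:45–12:55.
Eitan ∩ Sofia ∩ Alice ∩ Dana ∩ Ulrich ∩ Priya: 11:50–12:05, 12:45–12:55.
Common window lengths: 15, 10 min; longest is 15.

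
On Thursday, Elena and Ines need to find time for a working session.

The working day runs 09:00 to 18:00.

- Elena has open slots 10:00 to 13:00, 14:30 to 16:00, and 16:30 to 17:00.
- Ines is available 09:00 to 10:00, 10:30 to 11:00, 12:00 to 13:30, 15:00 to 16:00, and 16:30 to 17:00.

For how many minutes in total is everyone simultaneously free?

180 minutes

Elena ∩ Ines: 10:30–11:00, 12:00–13:00, 15:00–16:00, 16:30–17:00.
Total common minutes: 30 + 60 + 60 + 30 = 180.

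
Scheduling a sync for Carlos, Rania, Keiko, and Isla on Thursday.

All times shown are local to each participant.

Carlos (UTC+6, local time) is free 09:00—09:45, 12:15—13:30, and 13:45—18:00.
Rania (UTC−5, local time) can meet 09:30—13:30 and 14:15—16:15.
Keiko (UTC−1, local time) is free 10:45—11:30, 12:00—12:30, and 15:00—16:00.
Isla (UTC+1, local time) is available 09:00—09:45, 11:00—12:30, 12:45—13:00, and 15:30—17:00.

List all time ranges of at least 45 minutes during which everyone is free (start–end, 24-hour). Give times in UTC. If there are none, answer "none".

Carlos → UTC: 03:00–03:45, 06:15–07:30, 07:45–12:00.
Rania → UTC: 14:30–18:30, 19:15–21:15.
Keiko → UTC: 11:45–12:30, 13:00–13:30, 16:00–17:00.
Isla → UTC: 08:00–08:45, 10:00–11:30, 11:45–12:00, 14:30–16:00.
Carlos ∩ Rania: (none).
Carlos ∩ Rania ∩ Keiko: (none).
Carlos ∩ Rania ∩ Keiko ∩ Isla: (none).
Windows ≥ 45 min: (none).

none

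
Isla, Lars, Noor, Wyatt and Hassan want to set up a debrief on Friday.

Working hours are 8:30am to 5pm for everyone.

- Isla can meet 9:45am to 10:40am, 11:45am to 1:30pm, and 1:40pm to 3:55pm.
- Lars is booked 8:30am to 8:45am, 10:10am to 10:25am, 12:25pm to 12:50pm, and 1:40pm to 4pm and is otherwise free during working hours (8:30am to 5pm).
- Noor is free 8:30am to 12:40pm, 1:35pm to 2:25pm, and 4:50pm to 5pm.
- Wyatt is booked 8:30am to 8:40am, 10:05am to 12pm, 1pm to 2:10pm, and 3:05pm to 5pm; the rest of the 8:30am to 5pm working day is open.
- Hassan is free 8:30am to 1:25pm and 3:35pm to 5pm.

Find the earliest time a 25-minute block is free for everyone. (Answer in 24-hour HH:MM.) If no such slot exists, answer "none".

12:00

Lars free within 08:30–17:00: 08:45–10:10, 10:25–12:25, 12:50–13:40, 16:00–17:00.
Wyatt free within 08:30–17:00: 08:40–10:05, 12:00–13:00, 14:10–15:05.
Isla ∩ Lars: 09:45–10:10, 10:25–10:40, 11:45–12:25, 12:50–13:30.
Isla ∩ Lars ∩ Noor: 09:45–10:10, 10:25–10:40, 11:45–12:25.
Isla ∩ Lars ∩ Noor ∩ Wyatt: 09:45–10:05, 12:00–12:25.
Isla ∩ Lars ∩ Noor ∩ Wyatt ∩ Hassan: 09:45–10:05, 12:00–12:25.
Windows ≥ 25 min: 12:00–12:25.
Earliest such window starts at 12:00.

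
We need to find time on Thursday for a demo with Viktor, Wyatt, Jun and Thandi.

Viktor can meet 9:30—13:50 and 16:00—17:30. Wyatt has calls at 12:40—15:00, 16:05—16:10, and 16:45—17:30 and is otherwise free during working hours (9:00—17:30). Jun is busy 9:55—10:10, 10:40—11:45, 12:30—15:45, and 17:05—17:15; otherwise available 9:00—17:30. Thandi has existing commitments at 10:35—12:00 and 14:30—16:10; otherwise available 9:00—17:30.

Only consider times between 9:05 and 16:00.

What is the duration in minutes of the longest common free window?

30 minutes

Wyatt free within 09:00–17:30: 09:00–12:40, 15:00–16:05, 16:10–16:45.
Jun free within 09:00–17:30: 09:00–09:55, 10:10–10:40, 11:45–12:30, 15:45–17:05, 17:15–17:30.
Thandi free within 09:00–17:30: 09:00–10:35, 12:00–14:30, 16:10–17:30.
Viktor ∩ Wyatt: 09:30–12:40, 16:00–16:05, 16:10–16:45.
Viktor ∩ Wyatt ∩ Jun: 09:30–09:55, 10:10–10:40, 11:45–12:30, 16:00–16:05, 16:10–16:45.
Viktor ∩ Wyatt ∩ Jun ∩ Thandi: 09:30–09:55, 10:10–10:35, 12:00–12:30, 16:10–16:45.
Restricted to 09:05–16:00: 09:30–09:55, 10:10–10:35, 12:00–12:30.
Common window lengths: 25, 25, 30 min; longest is 30.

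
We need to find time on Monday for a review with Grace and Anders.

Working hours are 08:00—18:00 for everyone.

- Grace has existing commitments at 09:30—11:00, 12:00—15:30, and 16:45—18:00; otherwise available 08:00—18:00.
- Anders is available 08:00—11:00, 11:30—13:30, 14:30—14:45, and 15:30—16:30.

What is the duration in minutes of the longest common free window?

90 minutes

Grace free within 08:00–18:00: 08:00–09:30, 11:00–12:00, 15:30–16:45.
Grace ∩ Anders: 08:00–09:30, 11:30–12:00, 15:30–16:30.
Common window lengths: 90, 30, 60 min; longest is 90.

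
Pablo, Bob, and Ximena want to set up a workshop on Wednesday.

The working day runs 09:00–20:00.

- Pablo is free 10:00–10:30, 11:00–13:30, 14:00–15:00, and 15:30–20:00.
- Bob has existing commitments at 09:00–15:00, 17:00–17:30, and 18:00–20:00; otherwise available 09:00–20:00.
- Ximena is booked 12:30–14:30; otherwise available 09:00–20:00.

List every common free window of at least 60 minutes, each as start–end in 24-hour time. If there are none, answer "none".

Bob free within 09:00–20:00: 15:00–17:00, 17:30–18:00.
Ximena free within 09:00–20:00: 09:00–12:30, 14:30–20:00.
Pablo ∩ Bob: 15:30–17:00, 17:30–18:00.
Pablo ∩ Bob ∩ Ximena: 15:30–17:00, 17:30–18:00.
Windows ≥ 60 min: 15:30–17:00.

15:30–17:00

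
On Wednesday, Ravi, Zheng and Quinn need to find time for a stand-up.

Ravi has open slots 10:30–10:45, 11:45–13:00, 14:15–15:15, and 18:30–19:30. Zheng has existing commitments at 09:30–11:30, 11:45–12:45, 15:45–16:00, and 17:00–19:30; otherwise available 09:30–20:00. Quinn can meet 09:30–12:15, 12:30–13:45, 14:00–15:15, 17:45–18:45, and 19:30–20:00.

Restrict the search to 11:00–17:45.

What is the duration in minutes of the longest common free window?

Zheng free within 09:30–20:00: 11:30–11:45, 12:45–15:45, 16:00–17:00, 19:30–20:00.
Ravi ∩ Zheng: 12:45–13:00, 14:15–15:15.
Ravi ∩ Zheng ∩ Quinn: 12:45–13:00, 14:15–15:15.
Restricted to 11:00–17:45: 12:45–13:00, 14:15–15:15.
Common window lengths: 15, 60 min; longest is 60.

60 minutes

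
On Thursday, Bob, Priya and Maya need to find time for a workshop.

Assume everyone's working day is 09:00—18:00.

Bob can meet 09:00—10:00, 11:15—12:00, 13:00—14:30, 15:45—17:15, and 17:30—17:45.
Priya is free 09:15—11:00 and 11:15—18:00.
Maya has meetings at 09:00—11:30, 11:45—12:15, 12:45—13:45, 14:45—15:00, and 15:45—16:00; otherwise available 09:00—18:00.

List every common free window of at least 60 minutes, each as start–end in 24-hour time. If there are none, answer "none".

Maya free within 09:00–18:00: 11:30–11:45, 12:15–12:45, 13:45–14:45, 15:00–15:45, 16:00–18:00.
Bob ∩ Priya: 09:15–10:00, 11:15–12:00, 13:00–14:30, 15:45–17:15, 17:30–17:45.
Bob ∩ Priya ∩ Maya: 11:30–11:45, 13:45–14:30, 16:00–17:15, 17:30–17:45.
Windows ≥ 60 min: 16:00–17:15.

16:00–17:15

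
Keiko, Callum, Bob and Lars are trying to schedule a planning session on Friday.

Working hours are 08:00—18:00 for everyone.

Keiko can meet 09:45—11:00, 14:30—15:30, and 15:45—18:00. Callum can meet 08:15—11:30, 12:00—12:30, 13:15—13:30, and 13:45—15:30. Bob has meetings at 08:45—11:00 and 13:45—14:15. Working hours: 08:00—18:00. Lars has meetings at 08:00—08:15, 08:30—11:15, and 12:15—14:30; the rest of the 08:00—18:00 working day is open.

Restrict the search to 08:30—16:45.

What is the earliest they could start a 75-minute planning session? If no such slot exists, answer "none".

none

Bob free within 08:00–18:00: 08:00–08:45, 11:00–13:45, 14:15–18:00.
Lars free within 08:00–18:00: 08:15–08:30, 11:15–12:15, 14:30–18:00.
Keiko ∩ Callum: 09:45–11:00, 14:30–15:30.
Keiko ∩ Callum ∩ Bob: 14:30–15:30.
Keiko ∩ Callum ∩ Bob ∩ Lars: 14:30–15:30.
Restricted to 08:30–16:45: 14:30–15:30.
Windows ≥ 75 min: (none).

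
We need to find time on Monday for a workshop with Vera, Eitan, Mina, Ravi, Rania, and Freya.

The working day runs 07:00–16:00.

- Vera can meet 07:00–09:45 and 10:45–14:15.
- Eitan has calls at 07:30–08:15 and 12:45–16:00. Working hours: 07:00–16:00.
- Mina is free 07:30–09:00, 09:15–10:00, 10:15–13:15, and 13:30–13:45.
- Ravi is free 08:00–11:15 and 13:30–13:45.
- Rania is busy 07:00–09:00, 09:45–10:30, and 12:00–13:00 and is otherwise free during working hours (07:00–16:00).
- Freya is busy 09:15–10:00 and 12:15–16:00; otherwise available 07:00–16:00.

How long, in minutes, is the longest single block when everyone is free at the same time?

30 minutes

Eitan free within 07:00–16:00: 07:00–07:30, 08:15–12:45.
Rania free within 07:00–16:00: 09:00–09:45, 10:30–12:00, 13:00–16:00.
Freya free within 07:00–16:00: 07:00–09:15, 10:00–12:15.
Vera ∩ Eitan: 07:00–07:30, 08:15–09:45, 10:45–12:45.
Vera ∩ Eitan ∩ Mina: 08:15–09:00, 09:15–09:45, 10:45–12:45.
Vera ∩ Eitan ∩ Mina ∩ Ravi: 08:15–09:00, 09:15–09:45, 10:45–11:15.
Vera ∩ Eitan ∩ Mina ∩ Ravi ∩ Rania: 09:15–09:45, 10:45–11:15.
Vera ∩ Eitan ∩ Mina ∩ Ravi ∩ Rania ∩ Freya: 10:45–11:15.
Single common window of 30 minutes.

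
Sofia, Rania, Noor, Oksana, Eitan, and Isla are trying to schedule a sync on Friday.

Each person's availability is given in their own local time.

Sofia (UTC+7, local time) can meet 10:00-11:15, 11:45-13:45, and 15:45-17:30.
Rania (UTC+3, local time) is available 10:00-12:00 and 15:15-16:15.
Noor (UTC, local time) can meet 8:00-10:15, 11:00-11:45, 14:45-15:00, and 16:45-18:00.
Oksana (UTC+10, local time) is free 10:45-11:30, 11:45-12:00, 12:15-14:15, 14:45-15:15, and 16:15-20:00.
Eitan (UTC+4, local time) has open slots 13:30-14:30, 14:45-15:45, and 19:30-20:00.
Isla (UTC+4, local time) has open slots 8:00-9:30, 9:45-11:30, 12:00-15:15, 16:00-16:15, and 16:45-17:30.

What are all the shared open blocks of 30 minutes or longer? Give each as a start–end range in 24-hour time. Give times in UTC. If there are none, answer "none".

none

Sofia → UTC: 03:00–04:15, 04:45–06:45, 08:45–10:30.
Rania → UTC: 07:00–09:00, 12:15–13:15.
Noor → UTC: 08:00–10:15, 11:00–11:45, 14:45–15:00, 16:45–18:00.
Oksana → UTC: 00:45–01:30, 01:45–02:00, 02:15–04:15, 04:45–05:15, 06:15–10:00.
Eitan → UTC: 09:30–10:30, 10:45–11:45, 15:30–16:00.
Isla → UTC: 04:00–05:30, 05:45–07:30, 08:00–11:15, 12:00–12:15, 12:45–13:30.
Sofia ∩ Rania: 08:45–09:00.
Sofia ∩ Rania ∩ Noor: 08:45–09:00.
Sofia ∩ Rania ∩ Noor ∩ Oksana: 08:45–09:00.
Sofia ∩ Rania ∩ Noor ∩ Oksana ∩ Eitan: (none).
Sofia ∩ Rania ∩ Noor ∩ Oksana ∩ Eitan ∩ Isla: (none).
Windows ≥ 30 min: (none).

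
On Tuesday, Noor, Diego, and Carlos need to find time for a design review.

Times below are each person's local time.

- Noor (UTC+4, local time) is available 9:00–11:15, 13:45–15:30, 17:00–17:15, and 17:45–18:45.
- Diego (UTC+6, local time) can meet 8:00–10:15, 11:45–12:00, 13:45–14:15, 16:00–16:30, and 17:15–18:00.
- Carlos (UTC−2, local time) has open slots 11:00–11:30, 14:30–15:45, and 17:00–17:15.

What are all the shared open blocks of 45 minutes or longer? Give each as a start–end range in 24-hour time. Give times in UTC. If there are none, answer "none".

none

Noor → UTC: 05:00–07:15, 09:45–11:30, 13:00–13:15, 13:45–14:45.
Diego → UTC: 02:00–04:15, 05:45–06:00, 07:45–08:15, 10:00–10:30, 11:15–12:00.
Carlos → UTC: 13:00–13:30, 16:30–17:45, 19:00–19:15.
Noor ∩ Diego: 05:45–06:00, 10:00–10:30, 11:15–11:30.
Noor ∩ Diego ∩ Carlos: (none).
Windows ≥ 45 min: (none).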